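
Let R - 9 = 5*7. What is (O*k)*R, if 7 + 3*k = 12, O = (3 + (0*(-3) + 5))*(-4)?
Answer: -7040/3 ≈ -2346.7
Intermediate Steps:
O = -32 (O = (3 + (0 + 5))*(-4) = (3 + 5)*(-4) = 8*(-4) = -32)
R = 44 (R = 9 + 5*7 = 9 + 35 = 44)
k = 5/3 (k = -7/3 + (⅓)*12 = -7/3 + 4 = 5/3 ≈ 1.6667)
(O*k)*R = -32*5/3*44 = -160/3*44 = -7040/3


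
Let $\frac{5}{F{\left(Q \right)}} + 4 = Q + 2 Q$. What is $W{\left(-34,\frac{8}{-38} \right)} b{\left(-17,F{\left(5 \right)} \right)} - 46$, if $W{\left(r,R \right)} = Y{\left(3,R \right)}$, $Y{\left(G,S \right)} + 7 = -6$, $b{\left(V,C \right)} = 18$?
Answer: $-280$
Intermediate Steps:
$F{\left(Q \right)} = \frac{5}{-4 + 3 Q}$ ($F{\left(Q \right)} = \frac{5}{-4 + \left(Q + 2 Q\right)} = \frac{5}{-4 + 3 Q}$)
$Y{\left(G,S \right)} = -13$ ($Y{\left(G,S \right)} = -7 - 6 = -13$)
$W{\left(r,R \right)} = -13$
$W{\left(-34,\frac{8}{-38} \right)} b{\left(-17,F{\left(5 \right)} \right)} - 46 = \left(-13\right) 18 - 46 = -234 - 46 = -280$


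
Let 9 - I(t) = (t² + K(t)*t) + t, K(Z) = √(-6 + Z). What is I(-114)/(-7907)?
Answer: 12873/7907 - 228*I*√30/7907 ≈ 1.6281 - 0.15794*I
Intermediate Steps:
I(t) = 9 - t - t² - t*√(-6 + t) (I(t) = 9 - ((t² + √(-6 + t)*t) + t) = 9 - ((t² + t*√(-6 + t)) + t) = 9 - (t + t² + t*√(-6 + t)) = 9 + (-t - t² - t*√(-6 + t)) = 9 - t - t² - t*√(-6 + t))
I(-114)/(-7907) = (9 - 1*(-114) - 1*(-114)² - 1*(-114)*√(-6 - 114))/(-7907) = (9 + 114 - 1*12996 - 1*(-114)*√(-120))*(-1/7907) = (9 + 114 - 12996 - 1*(-114)*2*I*√30)*(-1/7907) = (9 + 114 - 12996 + 228*I*√30)*(-1/7907) = (-12873 + 228*I*√30)*(-1/7907) = 12873/7907 - 228*I*√30/7907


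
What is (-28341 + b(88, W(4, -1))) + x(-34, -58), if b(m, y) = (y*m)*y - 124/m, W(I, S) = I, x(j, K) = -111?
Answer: -594999/22 ≈ -27045.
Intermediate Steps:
b(m, y) = -124/m + m*y² (b(m, y) = (m*y)*y - 124/m = m*y² - 124/m = -124/m + m*y²)
(-28341 + b(88, W(4, -1))) + x(-34, -58) = (-28341 + (-124/88 + 88*4²)) - 111 = (-28341 + (-124*1/88 + 88*16)) - 111 = (-28341 + (-31/22 + 1408)) - 111 = (-28341 + 30945/22) - 111 = -592557/22 - 111 = -594999/22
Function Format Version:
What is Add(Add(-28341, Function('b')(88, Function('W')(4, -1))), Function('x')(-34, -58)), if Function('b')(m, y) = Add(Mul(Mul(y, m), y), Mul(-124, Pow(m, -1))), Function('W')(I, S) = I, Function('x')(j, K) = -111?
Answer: Rational(-594999, 22) ≈ -27045.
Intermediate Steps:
Function('b')(m, y) = Add(Mul(-124, Pow(m, -1)), Mul(m, Pow(y, 2))) (Function('b')(m, y) = Add(Mul(Mul(m, y), y), Mul(-124, Pow(m, -1))) = Add(Mul(m, Pow(y, 2)), Mul(-124, Pow(m, -1))) = Add(Mul(-124, Pow(m, -1)), Mul(m, Pow(y, 2))))
Add(Add(-28341, Function('b')(88, Function('W')(4, -1))), Function('x')(-34, -58)) = Add(Add(-28341, Add(Mul(-124, Pow(88, -1)), Mul(88, Pow(4, 2)))), -111) = Add(Add(-28341, Add(Mul(-124, Rational(1, 88)), Mul(88, 16))), -111) = Add(Add(-28341, Add(Rational(-31, 22), 1408)), -111) = Add(Add(-28341, Rational(30945, 22)), -111) = Add(Rational(-592557, 22), -111) = Rational(-594999, 22)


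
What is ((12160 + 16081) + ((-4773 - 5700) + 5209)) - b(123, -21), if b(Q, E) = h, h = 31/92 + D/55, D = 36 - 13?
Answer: 116259799/5060 ≈ 22976.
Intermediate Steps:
D = 23
h = 3821/5060 (h = 31/92 + 23/55 = 3821/5060 ≈ 0.75514)
b(Q, E) = 3821/5060
((12160 + 16081) + ((-4773 - 5700) + 5209)) - b(123, -21) = ((12160 + 16081) + ((-4773 - 5700) + 5209)) - 1*3821/5060 = (28241 + (-10473 + 5209)) - 3821/5060 = (28241 - 5264) - 3821/5060 = 22977 - 3821/5060 = 116259799/5060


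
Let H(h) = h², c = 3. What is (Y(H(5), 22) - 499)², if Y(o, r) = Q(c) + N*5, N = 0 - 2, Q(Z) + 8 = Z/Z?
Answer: 266256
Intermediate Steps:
Q(Z) = -7 (Q(Z) = -8 + Z/Z = -8 + 1 = -7)
N = -2
Y(o, r) = -17 (Y(o, r) = -7 - 2*5 = -7 - 10 = -17)
(Y(H(5), 22) - 499)² = (-17 - 499)² = (-516)² = 266256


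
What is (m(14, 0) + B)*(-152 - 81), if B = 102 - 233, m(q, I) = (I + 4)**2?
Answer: 26795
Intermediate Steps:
m(q, I) = (4 + I)**2
B = -131
(m(14, 0) + B)*(-152 - 81) = ((4 + 0)**2 - 131)*(-152 - 81) = (4**2 - 131)*(-233) = (16 - 131)*(-233) = -115*(-233) = 26795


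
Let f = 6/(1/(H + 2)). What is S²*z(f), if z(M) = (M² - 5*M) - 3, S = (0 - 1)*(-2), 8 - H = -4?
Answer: 26532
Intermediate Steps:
H = 12 (H = 8 - 1*(-4) = 8 + 4 = 12)
S = 2 (S = -1*(-2) = 2)
f = 84 (f = 6/(1/(12 + 2)) = 6/(1/14) = 6*14 = 84)
z(M) = -3 + M² - 5*M
S²*z(f) = 2²*(-3 + 84² - 5*84) = 4*(-3 + 7056 - 420) = 4*6633 = 26532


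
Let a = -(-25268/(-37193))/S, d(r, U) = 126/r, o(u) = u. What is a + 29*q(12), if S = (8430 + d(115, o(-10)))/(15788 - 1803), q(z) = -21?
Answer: -5500513738753/9015360042 ≈ -610.13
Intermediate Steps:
S = 969576/1608275 (S = (8430 + 126/115)/(15788 - 1803) = (8430 + 126*(1/115))/13985 = (8430 + 126/115)*(1/13985) = (969576/115)*(1/13985) = 969576/1608275 ≈ 0.60287)
a = -10159473175/9015360042 (a = -(-25268/(-37193))/969576/1608275 = -(-25268*(-1/37193))*1608275/969576 = -25268*1608275/(37193*969576) = -1*10159473175/9015360042 = -10159473175/9015360042 ≈ -1.1269)
a + 29*q(12) = -10159473175/9015360042 + 29*(-21) = -10159473175/9015360042 - 609 = -5500513738753/9015360042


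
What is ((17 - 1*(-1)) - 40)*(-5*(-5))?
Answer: -550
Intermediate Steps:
((17 - 1*(-1)) - 40)*(-5*(-5)) = ((17 + 1) - 40)*25 = (18 - 40)*25 = -22*25 = -550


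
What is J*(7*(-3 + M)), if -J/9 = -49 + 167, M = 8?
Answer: -37170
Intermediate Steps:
J = -1062 (J = -9*(-49 + 167) = -9*118 = -1062)
J*(7*(-3 + M)) = -7434*(-3 + 8) = -7434*5 = -1062*35 = -37170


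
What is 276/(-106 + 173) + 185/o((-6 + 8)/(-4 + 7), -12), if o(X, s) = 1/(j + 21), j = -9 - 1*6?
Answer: 74646/67 ≈ 1114.1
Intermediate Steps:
j = -15 (j = -9 - 6 = -15)
o(X, s) = ⅙ (o(X, s) = 1/(-15 + 21) = 1/6 = ⅙)
276/(-106 + 173) + 185/o((-6 + 8)/(-4 + 7), -12) = 276/(-106 + 173) + 185/(⅙) = 276/67 + 185*6 = 276*(1/67) + 1110 = 276/67 + 1110 = 74646/67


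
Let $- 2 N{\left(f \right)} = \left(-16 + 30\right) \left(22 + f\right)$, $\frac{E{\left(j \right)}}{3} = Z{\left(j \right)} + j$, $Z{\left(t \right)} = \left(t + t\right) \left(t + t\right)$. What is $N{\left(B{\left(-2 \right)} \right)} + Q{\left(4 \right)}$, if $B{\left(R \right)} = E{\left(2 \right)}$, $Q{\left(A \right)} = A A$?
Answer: $-516$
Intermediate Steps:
$Z{\left(t \right)} = 4 t^{2}$ ($Z{\left(t \right)} = 2 t 2 t = 4 t^{2}$)
$Q{\left(A \right)} = A^{2}$
$E{\left(j \right)} = 3 j + 12 j^{2}$ ($E{\left(j \right)} = 3 \left(4 j^{2} + j\right) = 3 \left(j + 4 j^{2}\right) = 3 j + 12 j^{2}$)
$B{\left(R \right)} = 54$ ($B{\left(R \right)} = 3 \cdot 2 \left(1 + 4 \cdot 2\right) = 3 \cdot 2 \left(1 + 8\right) = 3 \cdot 2 \cdot 9 = 54$)
$N{\left(f \right)} = -154 - 7 f$ ($N{\left(f \right)} = - \frac{\left(-16 + 30\right) \left(22 + f\right)}{2} = - \frac{14 \left(22 + f\right)}{2} = - \frac{308 + 14 f}{2} = -154 - 7 f$)
$N{\left(B{\left(-2 \right)} \right)} + Q{\left(4 \right)} = \left(-154 - 378\right) + 4^{2} = \left(-154 - 378\right) + 16 = -532 + 16 = -516$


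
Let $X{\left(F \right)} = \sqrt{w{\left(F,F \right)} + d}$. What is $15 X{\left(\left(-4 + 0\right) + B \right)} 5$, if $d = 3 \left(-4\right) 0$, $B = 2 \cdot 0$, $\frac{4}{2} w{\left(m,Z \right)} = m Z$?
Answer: $150 \sqrt{2} \approx 212.13$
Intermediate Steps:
$w{\left(m,Z \right)} = \frac{Z m}{2}$ ($w{\left(m,Z \right)} = \frac{m Z}{2} = \frac{Z m}{2}$)
$B = 0$
$d = 0$ ($d = \left(-12\right) 0 = 0$)
$X{\left(F \right)} = \frac{\sqrt{2} \sqrt{F^{2}}}{2}$ ($X{\left(F \right)} = \sqrt{\frac{F F}{2} + 0} = \sqrt{\frac{F^{2}}{2} + 0} = \sqrt{\frac{F^{2}}{2}} = \frac{\sqrt{2} \sqrt{F^{2}}}{2}$)
$15 X{\left(\left(-4 + 0\right) + B \right)} 5 = 15 \frac{\sqrt{2} \sqrt{\left(\left(-4 + 0\right) + 0\right)^{2}}}{2} \cdot 5 = 15 \frac{\sqrt{2} \sqrt{\left(-4 + 0\right)^{2}}}{2} \cdot 5 = 15 \frac{\sqrt{2} \sqrt{\left(-4\right)^{2}}}{2} \cdot 5 = 15 \frac{\sqrt{2} \sqrt{16}}{2} \cdot 5 = 15 \cdot \frac{1}{2} \sqrt{2} \cdot 4 \cdot 5 = 15 \cdot 2 \sqrt{2} \cdot 5 = 30 \sqrt{2} \cdot 5 = 150 \sqrt{2}$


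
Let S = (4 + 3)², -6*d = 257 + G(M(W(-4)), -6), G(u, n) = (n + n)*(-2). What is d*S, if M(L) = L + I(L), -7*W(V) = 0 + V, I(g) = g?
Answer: -13769/6 ≈ -2294.8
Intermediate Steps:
W(V) = -V/7 (W(V) = -(0 + V)/7 = -V/7)
M(L) = 2*L (M(L) = L + L = 2*L)
G(u, n) = -4*n (G(u, n) = (2*n)*(-2) = -4*n)
d = -281/6 (d = -(257 - 4*(-6))/6 = -(257 + 24)/6 = -⅙*281 = -281/6 ≈ -46.833)
S = 49 (S = 7² = 49)
d*S = -281/6*49 = -13769/6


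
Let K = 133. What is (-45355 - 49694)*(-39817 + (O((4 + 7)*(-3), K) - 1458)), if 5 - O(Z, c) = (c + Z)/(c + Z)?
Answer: 3922767279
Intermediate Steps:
O(Z, c) = 4 (O(Z, c) = 5 - (c + Z)/(c + Z) = 5 - (Z + c)/(Z + c) = 5 - 1*1 = 5 - 1 = 4)
(-45355 - 49694)*(-39817 + (O((4 + 7)*(-3), K) - 1458)) = (-45355 - 49694)*(-39817 + (4 - 1458)) = -95049*(-39817 - 1454) = -95049*(-41271) = 3922767279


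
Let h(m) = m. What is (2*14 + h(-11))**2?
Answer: 289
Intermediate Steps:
(2*14 + h(-11))**2 = (2*14 - 11)**2 = (28 - 11)**2 = 17**2 = 289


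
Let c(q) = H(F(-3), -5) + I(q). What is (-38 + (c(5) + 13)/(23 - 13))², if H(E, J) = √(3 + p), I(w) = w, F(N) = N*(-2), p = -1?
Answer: (362 - √2)²/100 ≈ 1300.2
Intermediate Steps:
F(N) = -2*N
H(E, J) = √2 (H(E, J) = √(3 - 1) = √2)
c(q) = q + √2 (c(q) = √2 + q = q + √2)
(-38 + (c(5) + 13)/(23 - 13))² = (-38 + ((5 + √2) + 13)/(23 - 13))² = (-38 + (18 + √2)/10)² = (-38 + (18 + √2)*(⅒))² = (-38 + (9/5 + √2/10))² = (-181/5 + √2/10)²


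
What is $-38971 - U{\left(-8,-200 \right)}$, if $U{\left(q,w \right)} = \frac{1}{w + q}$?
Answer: $- \frac{8105967}{208} \approx -38971.0$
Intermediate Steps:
$U{\left(q,w \right)} = \frac{1}{q + w}$
$-38971 - U{\left(-8,-200 \right)} = -38971 - \frac{1}{-8 - 200} = -38971 - \frac{1}{-208} = -38971 - - \frac{1}{208} = -38971 + \frac{1}{208} = - \frac{8105967}{208}$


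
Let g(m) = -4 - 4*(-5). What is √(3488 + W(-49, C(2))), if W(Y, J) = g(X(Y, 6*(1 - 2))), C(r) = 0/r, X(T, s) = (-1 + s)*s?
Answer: 4*√219 ≈ 59.195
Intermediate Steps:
X(T, s) = s*(-1 + s)
g(m) = 16 (g(m) = -4 + 20 = 16)
C(r) = 0
W(Y, J) = 16
√(3488 + W(-49, C(2))) = √(3488 + 16) = √3504 = 4*√219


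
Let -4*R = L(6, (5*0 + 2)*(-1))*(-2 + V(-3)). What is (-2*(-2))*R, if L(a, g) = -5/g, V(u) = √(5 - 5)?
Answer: 5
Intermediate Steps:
V(u) = 0 (V(u) = √0 = 0)
R = 5/4 (R = -(-5*(-1/(5*0 + 2)))*(-2 + 0)/4 = -(-5*(-1/(0 + 2)))*(-2)/4 = -(-5/(2*(-1)))*(-2)/4 = -(-5/(-2))*(-2)/4 = -(-5*(-½))*(-2)/4 = -5*(-2)/8 = -¼*(-5) = 5/4 ≈ 1.2500)
(-2*(-2))*R = -2*(-2)*(5/4) = 4*(5/4) = 5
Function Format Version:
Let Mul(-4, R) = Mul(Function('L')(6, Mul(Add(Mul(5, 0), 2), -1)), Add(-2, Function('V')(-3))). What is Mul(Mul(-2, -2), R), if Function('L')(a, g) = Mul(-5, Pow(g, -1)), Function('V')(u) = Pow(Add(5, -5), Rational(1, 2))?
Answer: 5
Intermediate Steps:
Function('V')(u) = 0 (Function('V')(u) = Pow(0, Rational(1, 2)) = 0)
R = Rational(5, 4) (R = Mul(Rational(-1, 4), Mul(Mul(-5, Pow(Mul(Add(Mul(5, 0), 2), -1), -1)), Add(-2, 0))) = Mul(Rational(-1, 4), Mul(Mul(-5, Pow(Mul(Add(0, 2), -1), -1)), -2)) = Mul(Rational(-1, 4), Mul(Mul(-5, Pow(Mul(2, -1), -1)), -2)) = Mul(Rational(-1, 4), Mul(Mul(-5, Pow(-2, -1)), -2)) = Mul(Rational(-1, 4), Mul(Mul(-5, Rational(-1, 2)), -2)) = Mul(Rational(-1, 4), Mul(Rational(5, 2), -2)) = Mul(Rational(-1, 4), -5) = Rational(5, 4) ≈ 1.2500)
Mul(Mul(-2, -2), R) = Mul(Mul(-2, -2), Rational(5, 4)) = Mul(4, Rational(5, 4)) = 5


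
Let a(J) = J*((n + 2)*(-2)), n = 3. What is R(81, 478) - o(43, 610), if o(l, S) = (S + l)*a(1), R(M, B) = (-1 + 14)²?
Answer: 6699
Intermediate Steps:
a(J) = -10*J (a(J) = J*((3 + 2)*(-2)) = J*(5*(-2)) = J*(-10) = -10*J)
R(M, B) = 169 (R(M, B) = 13² = 169)
o(l, S) = -10*S - 10*l (o(l, S) = (S + l)*(-10*1) = (S + l)*(-10) = -10*S - 10*l)
R(81, 478) - o(43, 610) = 169 - (-10*610 - 10*43) = 169 - (-6100 - 430) = 169 - 1*(-6530) = 169 + 6530 = 6699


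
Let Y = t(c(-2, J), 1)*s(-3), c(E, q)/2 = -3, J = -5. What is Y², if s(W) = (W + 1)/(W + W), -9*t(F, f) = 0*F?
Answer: 0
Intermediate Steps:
c(E, q) = -6 (c(E, q) = 2*(-3) = -6)
t(F, f) = 0 (t(F, f) = -0*F = -⅑*0 = 0)
s(W) = (1 + W)/(2*W) (s(W) = (1 + W)/((2*W)) = (1 + W)*(1/(2*W)) = (1 + W)/(2*W))
Y = 0 (Y = 0*((½)*(1 - 3)/(-3)) = 0*((½)*(-⅓)*(-2)) = 0*(⅓) = 0)
Y² = 0² = 0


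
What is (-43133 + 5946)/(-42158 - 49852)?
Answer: 37187/92010 ≈ 0.40416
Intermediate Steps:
(-43133 + 5946)/(-42158 - 49852) = -37187/(-92010) = -37187*(-1/92010) = 37187/92010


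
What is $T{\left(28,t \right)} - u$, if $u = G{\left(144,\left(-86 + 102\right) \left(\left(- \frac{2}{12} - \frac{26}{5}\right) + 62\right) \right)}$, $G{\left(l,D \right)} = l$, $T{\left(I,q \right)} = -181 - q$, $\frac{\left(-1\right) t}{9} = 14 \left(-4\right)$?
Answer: $-829$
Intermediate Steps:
$t = 504$ ($t = - 9 \cdot 14 \left(-4\right) = \left(-9\right) \left(-56\right) = 504$)
$u = 144$
$T{\left(28,t \right)} - u = \left(-181 - 504\right) - 144 = -685 - 144 = -829$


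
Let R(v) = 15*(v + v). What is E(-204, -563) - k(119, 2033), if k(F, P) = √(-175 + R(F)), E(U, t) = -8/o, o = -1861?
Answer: 8/1861 - √3395 ≈ -58.262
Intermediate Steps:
R(v) = 30*v (R(v) = 15*(2*v) = 30*v)
E(U, t) = 8/1861 (E(U, t) = -8/(-1861) = -8*(-1/1861) = 8/1861)
k(F, P) = √(-175 + 30*F)
E(-204, -563) - k(119, 2033) = 8/1861 - √(-175 + 30*119) = 8/1861 - √(-175 + 3570) = 8/1861 - √3395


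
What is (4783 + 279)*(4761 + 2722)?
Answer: 37878946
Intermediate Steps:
(4783 + 279)*(4761 + 2722) = 5062*7483 = 37878946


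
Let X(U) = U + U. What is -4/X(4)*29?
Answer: -29/2 ≈ -14.500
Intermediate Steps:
X(U) = 2*U
-4/X(4)*29 = -4/(2*4)*29 = -4/8*29 = -4*⅛*29 = -½*29 = -29/2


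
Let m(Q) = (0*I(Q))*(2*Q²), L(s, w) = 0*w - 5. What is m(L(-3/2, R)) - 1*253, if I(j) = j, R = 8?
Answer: -253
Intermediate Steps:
L(s, w) = -5 (L(s, w) = 0 - 5 = -5)
m(Q) = 0 (m(Q) = (0*Q)*(2*Q²) = 0*(2*Q²) = 0)
m(L(-3/2, R)) - 1*253 = 0 - 1*253 = 0 - 253 = -253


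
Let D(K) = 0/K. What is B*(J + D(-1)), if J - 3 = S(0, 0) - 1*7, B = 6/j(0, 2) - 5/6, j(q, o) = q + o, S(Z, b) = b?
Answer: -26/3 ≈ -8.6667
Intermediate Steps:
j(q, o) = o + q
B = 13/6 (B = 6/(2 + 0) - 5/6 = 6/2 - 5*1/6 = 6*(1/2) - 5/6 = 3 - 5/6 = 13/6 ≈ 2.1667)
D(K) = 0
J = -4 (J = 3 + (0 - 1*7) = 3 + (0 - 7) = 3 - 7 = -4)
B*(J + D(-1)) = 13*(-4 + 0)/6 = (13/6)*(-4) = -26/3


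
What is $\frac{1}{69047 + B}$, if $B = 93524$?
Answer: $\frac{1}{162571} \approx 6.1512 \cdot 10^{-6}$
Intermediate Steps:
$\frac{1}{69047 + B} = \frac{1}{69047 + 93524} = \frac{1}{162571}$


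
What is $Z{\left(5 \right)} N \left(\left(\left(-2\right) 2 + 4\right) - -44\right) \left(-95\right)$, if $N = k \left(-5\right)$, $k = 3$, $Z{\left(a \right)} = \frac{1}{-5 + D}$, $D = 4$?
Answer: $-62700$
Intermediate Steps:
$Z{\left(a \right)} = -1$ ($Z{\left(a \right)} = \frac{1}{-5 + 4} = \frac{1}{-1} = -1$)
$N = -15$ ($N = 3 \left(-5\right) = -15$)
$Z{\left(5 \right)} N \left(\left(\left(-2\right) 2 + 4\right) - -44\right) \left(-95\right) = \left(-1\right) \left(-15\right) \left(\left(\left(-2\right) 2 + 4\right) - -44\right) \left(-95\right) = 15 \left(\left(-4 + 4\right) + 44\right) \left(-95\right) = 15 \left(0 + 44\right) \left(-95\right) = 15 \cdot 44 \left(-95\right) = 660 \left(-95\right) = -62700$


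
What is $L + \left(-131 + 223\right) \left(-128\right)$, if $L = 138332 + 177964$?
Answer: $304520$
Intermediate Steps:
$L = 316296$
$L + \left(-131 + 223\right) \left(-128\right) = 316296 + \left(-131 + 223\right) \left(-128\right) = 316296 + 92 \left(-128\right) = 316296 - 11776 = 304520$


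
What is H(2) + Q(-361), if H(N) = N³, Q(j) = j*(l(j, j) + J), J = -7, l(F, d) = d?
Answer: 132856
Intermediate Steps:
Q(j) = j*(-7 + j) (Q(j) = j*(j - 7) = j*(-7 + j))
H(2) + Q(-361) = 2³ - 361*(-7 - 361) = 8 - 361*(-368) = 8 + 132848 = 132856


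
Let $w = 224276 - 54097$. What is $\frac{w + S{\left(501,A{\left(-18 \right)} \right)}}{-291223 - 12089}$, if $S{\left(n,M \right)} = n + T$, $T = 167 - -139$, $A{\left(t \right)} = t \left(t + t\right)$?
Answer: $- \frac{85493}{151656} \approx -0.56373$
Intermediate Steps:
$A{\left(t \right)} = 2 t^{2}$ ($A{\left(t \right)} = t 2 t = 2 t^{2}$)
$w = 170179$ ($w = 224276 - 54097 = 170179$)
$T = 306$ ($T = 167 + 139 = 306$)
$S{\left(n,M \right)} = 306 + n$ ($S{\left(n,M \right)} = n + 306 = 306 + n$)
$\frac{w + S{\left(501,A{\left(-18 \right)} \right)}}{-291223 - 12089} = \frac{170179 + \left(306 + 501\right)}{-291223 - 12089} = \frac{170179 + 807}{-303312} = 170986 \left(- \frac{1}{303312}\right) = - \frac{85493}{151656}$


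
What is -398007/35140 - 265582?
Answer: -9332949487/35140 ≈ -2.6559e+5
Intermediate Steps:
-398007/35140 - 265582 = -9332949487/35140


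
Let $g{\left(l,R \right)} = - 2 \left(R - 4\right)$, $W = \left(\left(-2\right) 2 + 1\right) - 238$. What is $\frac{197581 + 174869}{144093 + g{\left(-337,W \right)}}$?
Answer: $\frac{372450}{144583} \approx 2.576$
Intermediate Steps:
$W = -241$ ($W = \left(-4 + 1\right) - 238 = -3 - 238 = -241$)
$g{\left(l,R \right)} = 8 - 2 R$ ($g{\left(l,R \right)} = - 2 \left(-4 + R\right) = 8 - 2 R$)
$\frac{197581 + 174869}{144093 + g{\left(-337,W \right)}} = \frac{197581 + 174869}{144093 + \left(8 - -482\right)} = \frac{372450}{144093 + \left(8 + 482\right)} = \frac{372450}{144093 + 490} = \frac{372450}{144583}$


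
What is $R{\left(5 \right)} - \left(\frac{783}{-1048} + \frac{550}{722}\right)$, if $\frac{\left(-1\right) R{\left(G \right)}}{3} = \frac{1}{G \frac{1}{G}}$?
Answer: $- \frac{1140521}{378328} \approx -3.0146$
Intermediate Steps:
$R{\left(G \right)} = -3$ ($R{\left(G \right)} = - \frac{3}{G \frac{1}{G}} = - \frac{3}{1} = \left(-3\right) 1 = -3$)
$R{\left(5 \right)} - \left(\frac{783}{-1048} + \frac{550}{722}\right) = -3 - \left(\frac{783}{-1048} + \frac{550}{722}\right) = -3 - \left(783 \left(- \frac{1}{1048}\right) + 550 \cdot \frac{1}{722}\right) = -3 - \left(- \frac{783}{1048} + \frac{275}{361}\right) = -3 - \frac{5537}{378328} = - \frac{1140521}{378328}$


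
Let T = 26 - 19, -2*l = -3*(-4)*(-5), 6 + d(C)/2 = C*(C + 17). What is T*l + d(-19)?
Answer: 274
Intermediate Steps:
d(C) = -12 + 2*C*(17 + C) (d(C) = -12 + 2*(C*(C + 17)) = -12 + 2*(C*(17 + C)) = -12 + 2*C*(17 + C))
l = 30 (l = -(-3*(-4))*(-5)/2 = -6*(-5) = -½*(-60) = 30)
T = 7
T*l + d(-19) = 7*30 + (-12 + 2*(-19)² + 34*(-19)) = 210 + (-12 + 2*361 - 646) = 210 + (-12 + 722 - 646) = 210 + 64 = 274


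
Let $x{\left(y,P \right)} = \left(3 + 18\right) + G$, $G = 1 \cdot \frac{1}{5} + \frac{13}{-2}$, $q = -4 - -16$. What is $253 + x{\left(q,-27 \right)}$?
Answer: $\frac{2677}{10} \approx 267.7$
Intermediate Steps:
$q = 12$ ($q = -4 + 16 = 12$)
$G = - \frac{63}{10}$ ($G = 1 \cdot \frac{1}{5} + 13 \left(- \frac{1}{2}\right) = \frac{1}{5} - \frac{13}{2} = - \frac{63}{10} \approx -6.3$)
$x{\left(y,P \right)} = \frac{147}{10}$ ($x{\left(y,P \right)} = \left(3 + 18\right) - \frac{63}{10} = 21 - \frac{63}{10} = \frac{147}{10}$)
$253 + x{\left(q,-27 \right)} = 253 + \frac{147}{10} = \frac{2677}{10}$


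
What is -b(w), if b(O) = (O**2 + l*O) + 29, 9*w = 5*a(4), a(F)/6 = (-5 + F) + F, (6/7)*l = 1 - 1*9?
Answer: -107/3 ≈ -35.667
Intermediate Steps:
l = -28/3 (l = 7*(1 - 1*9)/6 = 7*(1 - 9)/6 = (7/6)*(-8) = -28/3 ≈ -9.3333)
a(F) = -30 + 12*F (a(F) = 6*((-5 + F) + F) = 6*(-5 + 2*F) = -30 + 12*F)
w = 10 (w = (5*(-30 + 12*4))/9 = (5*(-30 + 48))/9 = (5*18)/9 = (1/9)*90 = 10)
b(O) = 29 + O**2 - 28*O/3 (b(O) = (O**2 - 28*O/3) + 29 = 29 + O**2 - 28*O/3)
-b(w) = -(29 + 10**2 - 28/3*10) = -(29 + 100 - 280/3) = -1*107/3 = -107/3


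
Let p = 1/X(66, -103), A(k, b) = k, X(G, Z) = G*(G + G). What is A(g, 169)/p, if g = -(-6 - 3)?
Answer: 78408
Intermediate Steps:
X(G, Z) = 2*G² (X(G, Z) = G*(2*G) = 2*G²)
g = 9 (g = -1*(-9) = 9)
p = 1/8712 (p = 1/(2*66²) = 1/(2*4356) = 1/8712 ≈ 0.00011478)
A(g, 169)/p = 9/(1/8712) = 9*8712 = 78408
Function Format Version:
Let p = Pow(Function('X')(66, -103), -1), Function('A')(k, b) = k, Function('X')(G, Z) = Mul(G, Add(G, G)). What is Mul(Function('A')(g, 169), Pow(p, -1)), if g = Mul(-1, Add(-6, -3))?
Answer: 78408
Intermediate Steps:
Function('X')(G, Z) = Mul(2, Pow(G, 2)) (Function('X')(G, Z) = Mul(G, Mul(2, G)) = Mul(2, Pow(G, 2)))
g = 9 (g = Mul(-1, -9) = 9)
p = Rational(1, 8712) (p = Pow(Mul(2, Pow(66, 2)), -1) = Pow(Mul(2, 4356), -1) = Pow(8712, -1) = Rational(1, 8712) ≈ 0.00011478)
Mul(Function('A')(g, 169), Pow(p, -1)) = Mul(9, Pow(Rational(1, 8712), -1)) = Mul(9, 8712) = 78408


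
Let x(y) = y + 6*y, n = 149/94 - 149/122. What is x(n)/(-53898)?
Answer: -7301/154525566 ≈ -4.7248e-5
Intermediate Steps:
n = 1043/2867 (n = 149*(1/94) - 149*1/122 = 149/94 - 149/122 = 1043/2867 ≈ 0.36379)
x(y) = 7*y
x(n)/(-53898) = (7*(1043/2867))/(-53898) = (7301/2867)*(-1/53898) = -7301/154525566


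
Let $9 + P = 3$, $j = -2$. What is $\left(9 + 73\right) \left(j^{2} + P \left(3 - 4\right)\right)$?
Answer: $820$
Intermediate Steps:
$P = -6$ ($P = -9 + 3 = -6$)
$\left(9 + 73\right) \left(j^{2} + P \left(3 - 4\right)\right) = \left(9 + 73\right) \left(\left(-2\right)^{2} - 6 \left(3 - 4\right)\right) = 82 \left(4 - -6\right) = 82 \left(4 + 6\right) = 82 \cdot 10 = 820$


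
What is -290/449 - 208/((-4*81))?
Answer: -142/36369 ≈ -0.0039044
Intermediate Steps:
-290/449 - 208/((-4*81)) = -290*1/449 - 208/(-324) = -290/449 - 208*(-1/324) = -290/449 + 52/81 = -142/36369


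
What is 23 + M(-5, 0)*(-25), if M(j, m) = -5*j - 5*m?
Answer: -602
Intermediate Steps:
23 + M(-5, 0)*(-25) = 23 + (-5*(-5) - 5*0)*(-25) = 23 + (25 + 0)*(-25) = 23 + 25*(-25) = 23 - 625 = -602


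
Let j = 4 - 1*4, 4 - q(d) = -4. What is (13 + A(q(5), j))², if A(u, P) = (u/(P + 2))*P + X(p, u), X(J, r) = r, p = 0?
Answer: 441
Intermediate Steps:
q(d) = 8 (q(d) = 4 - 1*(-4) = 4 + 4 = 8)
j = 0 (j = 4 - 4 = 0)
A(u, P) = u + P*u/(2 + P) (A(u, P) = (u/(P + 2))*P + u = (u/(2 + P))*P + u = P*u/(2 + P) + u = u + P*u/(2 + P))
(13 + A(q(5), j))² = (13 + 2*8*(1 + 0)/(2 + 0))² = (13 + 2*8*1/2)² = (13 + 2*8*(½)*1)² = (13 + 8)² = 21² = 441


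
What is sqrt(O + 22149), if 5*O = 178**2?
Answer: sqrt(712145)/5 ≈ 168.78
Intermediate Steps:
O = 31684/5 (O = (1/5)*178**2 = (1/5)*31684 = 31684/5 ≈ 6336.8)
sqrt(O + 22149) = sqrt(31684/5 + 22149) = sqrt(142429/5) = sqrt(712145)/5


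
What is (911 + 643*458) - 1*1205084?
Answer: -909679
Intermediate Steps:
(911 + 643*458) - 1*1205084 = (911 + 294494) - 1205084 = 295405 - 1205084 = -909679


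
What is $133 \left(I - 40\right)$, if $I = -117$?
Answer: $-20881$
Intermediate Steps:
$133 \left(I - 40\right) = 133 \left(-117 - 40\right) = 133 \left(-157\right) = -20881$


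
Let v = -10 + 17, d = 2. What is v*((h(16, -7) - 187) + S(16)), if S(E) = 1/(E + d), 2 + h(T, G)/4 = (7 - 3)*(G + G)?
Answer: -52787/18 ≈ -2932.6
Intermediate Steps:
h(T, G) = -8 + 32*G (h(T, G) = -8 + 4*((7 - 3)*(G + G)) = -8 + 4*(4*(2*G)) = -8 + 4*(8*G) = -8 + 32*G)
S(E) = 1/(2 + E) (S(E) = 1/(E + 2) = 1/(2 + E))
v = 7
v*((h(16, -7) - 187) + S(16)) = 7*(((-8 + 32*(-7)) - 187) + 1/(2 + 16)) = 7*(((-8 - 224) - 187) + 1/18) = 7*((-232 - 187) + 1/18) = 7*(-419 + 1/18) = 7*(-7541/18) = -52787/18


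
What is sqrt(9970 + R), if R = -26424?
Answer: I*sqrt(16454) ≈ 128.27*I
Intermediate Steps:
sqrt(9970 + R) = sqrt(9970 - 26424) = sqrt(-16454) = I*sqrt(16454)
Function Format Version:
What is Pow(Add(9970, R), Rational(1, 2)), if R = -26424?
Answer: Mul(I, Pow(16454, Rational(1, 2))) ≈ Mul(128.27, I)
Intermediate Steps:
Pow(Add(9970, R), Rational(1, 2)) = Pow(Add(9970, -26424), Rational(1, 2)) = Pow(-16454, Rational(1, 2)) = Mul(I, Pow(16454, Rational(1, 2)))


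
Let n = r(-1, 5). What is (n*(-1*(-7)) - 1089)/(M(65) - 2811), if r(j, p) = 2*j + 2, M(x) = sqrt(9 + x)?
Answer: 3061179/7901647 + 1089*sqrt(74)/7901647 ≈ 0.38860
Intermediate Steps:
r(j, p) = 2 + 2*j
n = 0 (n = 2 + 2*(-1) = 2 - 2 = 0)
(n*(-1*(-7)) - 1089)/(M(65) - 2811) = (0*(-1*(-7)) - 1089)/(sqrt(9 + 65) - 2811) = (0*7 - 1089)/(sqrt(74) - 2811) = (0 - 1089)/(-2811 + sqrt(74)) = -1089/(-2811 + sqrt(74))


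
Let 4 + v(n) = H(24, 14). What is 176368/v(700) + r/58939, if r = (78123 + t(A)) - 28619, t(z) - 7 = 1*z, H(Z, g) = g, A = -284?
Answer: 5197722911/294695 ≈ 17638.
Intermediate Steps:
t(z) = 7 + z (t(z) = 7 + 1*z = 7 + z)
v(n) = 10 (v(n) = -4 + 14 = 10)
r = 49227 (r = (78123 + (7 - 284)) - 28619 = (78123 - 277) - 28619 = 77846 - 28619 = 49227)
176368/v(700) + r/58939 = 176368/10 + 49227/58939 = 176368*(⅒) + 49227*(1/58939) = 88184/5 + 49227/58939 = 5197722911/294695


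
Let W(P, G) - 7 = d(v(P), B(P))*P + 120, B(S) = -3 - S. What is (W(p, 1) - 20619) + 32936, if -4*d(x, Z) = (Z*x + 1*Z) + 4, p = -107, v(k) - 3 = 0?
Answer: 23679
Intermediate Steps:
v(k) = 3 (v(k) = 3 + 0 = 3)
d(x, Z) = -1 - Z/4 - Z*x/4 (d(x, Z) = -((Z*x + 1*Z) + 4)/4 = -((Z*x + Z) + 4)/4 = -((Z + Z*x) + 4)/4 = -(4 + Z + Z*x)/4 = -1 - Z/4 - Z*x/4)
W(P, G) = 127 + P*(2 + P) (W(P, G) = 7 + ((-1 - (-3 - P)/4 - ¼*(-3 - P)*3)*P + 120) = 7 + ((-1 + (¾ + P/4) + (9/4 + 3*P/4))*P + 120) = 7 + ((2 + P)*P + 120) = 7 + (P*(2 + P) + 120) = 7 + (120 + P*(2 + P)) = 127 + P*(2 + P))
(W(p, 1) - 20619) + 32936 = ((127 - 107*(2 - 107)) - 20619) + 32936 = ((127 - 107*(-105)) - 20619) + 32936 = ((127 + 11235) - 20619) + 32936 = (11362 - 20619) + 32936 = -9257 + 32936 = 23679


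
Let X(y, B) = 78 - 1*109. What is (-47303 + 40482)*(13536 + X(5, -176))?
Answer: -92117605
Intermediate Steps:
X(y, B) = -31 (X(y, B) = 78 - 109 = -31)
(-47303 + 40482)*(13536 + X(5, -176)) = (-47303 + 40482)*(13536 - 31) = -6821*13505 = -92117605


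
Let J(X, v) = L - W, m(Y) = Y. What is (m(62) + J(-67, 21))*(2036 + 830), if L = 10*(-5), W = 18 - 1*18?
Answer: 34392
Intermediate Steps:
W = 0 (W = 18 - 18 = 0)
L = -50
J(X, v) = -50 (J(X, v) = -50 - 1*0 = -50 + 0 = -50)
(m(62) + J(-67, 21))*(2036 + 830) = (62 - 50)*(2036 + 830) = 12*2866 = 34392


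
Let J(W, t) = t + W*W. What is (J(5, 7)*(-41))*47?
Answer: -61664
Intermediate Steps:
J(W, t) = t + W²
(J(5, 7)*(-41))*47 = ((7 + 5²)*(-41))*47 = ((7 + 25)*(-41))*47 = (32*(-41))*47 = -1312*47 = -61664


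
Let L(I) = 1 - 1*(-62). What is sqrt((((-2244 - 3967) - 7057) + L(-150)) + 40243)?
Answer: sqrt(27038) ≈ 164.43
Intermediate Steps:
L(I) = 63 (L(I) = 1 + 62 = 63)
sqrt((((-2244 - 3967) - 7057) + L(-150)) + 40243) = sqrt((((-2244 - 3967) - 7057) + 63) + 40243) = sqrt(((-6211 - 7057) + 63) + 40243) = sqrt((-13268 + 63) + 40243) = sqrt(-13205 + 40243) = sqrt(27038)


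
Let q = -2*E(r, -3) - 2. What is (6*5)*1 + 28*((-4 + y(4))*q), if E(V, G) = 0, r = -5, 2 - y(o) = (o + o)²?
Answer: 3726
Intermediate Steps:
y(o) = 2 - 4*o² (y(o) = 2 - (o + o)² = 2 - (2*o)² = 2 - 4*o²)
q = -2 (q = -2*0 - 2 = 0 - 2 = -2)
(6*5)*1 + 28*((-4 + y(4))*q) = (6*5)*1 + 28*((-4 + (2 - 4*4²))*(-2)) = 30*1 + 28*((-4 + (2 - 4*16))*(-2)) = 30 + 28*((-4 + (2 - 64))*(-2)) = 30 + 28*((-4 - 62)*(-2)) = 30 + 28*(-66*(-2)) = 30 + 28*132 = 30 + 3696 = 3726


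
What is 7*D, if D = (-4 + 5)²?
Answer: 7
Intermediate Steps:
D = 1 (D = 1² = 1)
7*D = 7*1 = 7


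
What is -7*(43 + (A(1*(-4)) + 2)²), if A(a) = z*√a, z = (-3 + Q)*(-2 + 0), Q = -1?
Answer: 1463 - 448*I ≈ 1463.0 - 448.0*I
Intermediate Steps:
z = 8 (z = (-3 - 1)*(-2 + 0) = -4*(-2) = 8)
A(a) = 8*√a
-7*(43 + (A(1*(-4)) + 2)²) = -7*(43 + (8*√(1*(-4)) + 2)²) = -7*(43 + (8*√(-4) + 2)²) = -7*(43 + (8*(2*I) + 2)²) = -7*(43 + (16*I + 2)²) = -7*(43 + (2 + 16*I)²) = -301 - 7*(2 + 16*I)²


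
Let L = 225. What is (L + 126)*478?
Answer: 167778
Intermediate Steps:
(L + 126)*478 = (225 + 126)*478 = 351*478 = 167778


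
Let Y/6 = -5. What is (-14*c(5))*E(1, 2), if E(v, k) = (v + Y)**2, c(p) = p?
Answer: -58870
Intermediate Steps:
Y = -30 (Y = 6*(-5) = -30)
E(v, k) = (-30 + v)**2 (E(v, k) = (v - 30)**2 = (-30 + v)**2)
(-14*c(5))*E(1, 2) = (-14*5)*(-30 + 1)**2 = -70*(-29)**2 = -70*841 = -58870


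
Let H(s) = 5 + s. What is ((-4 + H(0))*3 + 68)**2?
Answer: 5041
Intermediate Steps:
((-4 + H(0))*3 + 68)**2 = ((-4 + (5 + 0))*3 + 68)**2 = ((-4 + 5)*3 + 68)**2 = (1*3 + 68)**2 = (3 + 68)**2 = 71**2 = 5041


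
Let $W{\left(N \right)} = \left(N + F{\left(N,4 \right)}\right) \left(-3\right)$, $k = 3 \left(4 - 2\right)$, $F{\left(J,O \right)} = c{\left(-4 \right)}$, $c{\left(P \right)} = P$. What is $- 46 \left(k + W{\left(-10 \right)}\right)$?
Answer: $-2208$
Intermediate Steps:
$F{\left(J,O \right)} = -4$
$k = 6$ ($k = 3 \cdot 2 = 6$)
$W{\left(N \right)} = 12 - 3 N$ ($W{\left(N \right)} = \left(N - 4\right) \left(-3\right) = \left(-4 + N\right) \left(-3\right) = 12 - 3 N$)
$- 46 \left(k + W{\left(-10 \right)}\right) = - 46 \left(6 + \left(12 - -30\right)\right) = - 46 \left(6 + \left(12 + 30\right)\right) = - 46 \left(6 + 42\right) = \left(-46\right) 48 = -2208$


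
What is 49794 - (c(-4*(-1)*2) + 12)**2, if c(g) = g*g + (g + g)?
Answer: 41330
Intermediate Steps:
c(g) = g**2 + 2*g
49794 - (c(-4*(-1)*2) + 12)**2 = 49794 - ((-4*(-1)*2)*(2 - 4*(-1)*2) + 12)**2 = 49794 - ((4*2)*(2 + 4*2) + 12)**2 = 49794 - (8*(2 + 8) + 12)**2 = 49794 - (8*10 + 12)**2 = 49794 - (80 + 12)**2 = 49794 - 1*92**2 = 49794 - 1*8464 = 49794 - 8464 = 41330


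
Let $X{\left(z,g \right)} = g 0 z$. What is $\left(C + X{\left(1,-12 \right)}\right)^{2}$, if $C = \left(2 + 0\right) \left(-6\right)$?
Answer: $144$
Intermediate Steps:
$X{\left(z,g \right)} = 0$ ($X{\left(z,g \right)} = 0 z = 0$)
$C = -12$ ($C = 2 \left(-6\right) = -12$)
$\left(C + X{\left(1,-12 \right)}\right)^{2} = \left(-12 + 0\right)^{2} = \left(-12\right)^{2} = 144$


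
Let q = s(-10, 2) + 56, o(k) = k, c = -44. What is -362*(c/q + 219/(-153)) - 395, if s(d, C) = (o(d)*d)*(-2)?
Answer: 3839/306 ≈ 12.546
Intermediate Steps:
s(d, C) = -2*d**2 (s(d, C) = (d*d)*(-2) = d**2*(-2) = -2*d**2)
q = -144 (q = -2*(-10)**2 + 56 = -2*100 + 56 = -200 + 56 = -144)
-362*(c/q + 219/(-153)) - 395 = -362*(-44/(-144) + 219/(-153)) - 395 = -362*(-44*(-1/144) + 219*(-1/153)) - 395 = -362*(11/36 - 73/51) - 395 = -362*(-689/612) - 395 = 124709/306 - 395 = 3839/306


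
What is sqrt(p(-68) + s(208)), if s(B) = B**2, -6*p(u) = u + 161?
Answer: sqrt(172994)/2 ≈ 207.96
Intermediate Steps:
p(u) = -161/6 - u/6 (p(u) = -(u + 161)/6 = -(161 + u)/6 = -161/6 - u/6)
sqrt(p(-68) + s(208)) = sqrt((-161/6 - 1/6*(-68)) + 208**2) = sqrt((-161/6 + 34/3) + 43264) = sqrt(-31/2 + 43264) = sqrt(86497/2) = sqrt(172994)/2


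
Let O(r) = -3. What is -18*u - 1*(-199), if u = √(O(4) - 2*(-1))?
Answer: 199 - 18*I ≈ 199.0 - 18.0*I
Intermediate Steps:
u = I (u = √(-3 - 2*(-1)) = √(-3 + 2) = √(-1) = I ≈ 1.0*I)
-18*u - 1*(-199) = -18*I - 1*(-199) = -18*I + 199 = 199 - 18*I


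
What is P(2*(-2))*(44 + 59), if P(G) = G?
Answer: -412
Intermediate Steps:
P(2*(-2))*(44 + 59) = (2*(-2))*(44 + 59) = -4*103 = -412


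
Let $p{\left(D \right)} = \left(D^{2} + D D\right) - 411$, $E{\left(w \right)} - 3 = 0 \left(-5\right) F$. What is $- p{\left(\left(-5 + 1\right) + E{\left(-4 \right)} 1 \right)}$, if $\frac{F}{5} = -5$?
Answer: $409$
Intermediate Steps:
$F = -25$ ($F = 5 \left(-5\right) = -25$)
$E{\left(w \right)} = 3$ ($E{\left(w \right)} = 3 + 0 \left(-5\right) \left(-25\right) = 3 + 0 \left(-25\right) = 3 + 0 = 3$)
$p{\left(D \right)} = -411 + 2 D^{2}$ ($p{\left(D \right)} = \left(D^{2} + D^{2}\right) - 411 = 2 D^{2} - 411 = -411 + 2 D^{2}$)
$- p{\left(\left(-5 + 1\right) + E{\left(-4 \right)} 1 \right)} = - (-411 + 2 \left(\left(-5 + 1\right) + 3 \cdot 1\right)^{2}) = - (-411 + 2 \left(-4 + 3\right)^{2}) = - (-411 + 2 \left(-1\right)^{2}) = - (-411 + 2 \cdot 1) = - (-411 + 2) = \left(-1\right) \left(-409\right) = 409$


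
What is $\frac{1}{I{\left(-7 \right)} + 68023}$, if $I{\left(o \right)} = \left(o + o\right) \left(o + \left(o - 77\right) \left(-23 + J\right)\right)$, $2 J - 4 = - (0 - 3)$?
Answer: $\frac{1}{45189} \approx 2.2129 \cdot 10^{-5}$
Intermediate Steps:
$J = \frac{7}{2}$ ($J = 2 + \frac{\left(-1\right) \left(0 - 3\right)}{2} = 2 + \frac{\left(-1\right) \left(-3\right)}{2} = 2 + \frac{1}{2} \cdot 3 = 2 + \frac{3}{2} = \frac{7}{2} \approx 3.5$)
$I{\left(o \right)} = 2 o \left(\frac{3003}{2} - \frac{37 o}{2}\right)$ ($I{\left(o \right)} = \left(o + o\right) \left(o + \left(o - 77\right) \left(-23 + \frac{7}{2}\right)\right) = 2 o \left(o + \left(-77 + o\right) \left(- \frac{39}{2}\right)\right) = 2 o \left(o - \left(- \frac{3003}{2} + \frac{39 o}{2}\right)\right) = 2 o \left(\frac{3003}{2} - \frac{37 o}{2}\right)$)
$\frac{1}{I{\left(-7 \right)} + 68023} = \frac{1}{- 7 \left(3003 - -259\right) + 68023} = \frac{1}{- 7 \left(3003 + 259\right) + 68023} = \frac{1}{\left(-7\right) 3262 + 68023} = \frac{1}{-22834 + 68023} = \frac{1}{45189}$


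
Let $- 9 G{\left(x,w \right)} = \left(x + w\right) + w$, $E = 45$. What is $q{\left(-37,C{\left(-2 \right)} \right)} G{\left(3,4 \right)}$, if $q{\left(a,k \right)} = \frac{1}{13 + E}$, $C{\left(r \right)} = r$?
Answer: $- \frac{11}{522} \approx -0.021073$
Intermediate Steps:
$q{\left(a,k \right)} = \frac{1}{58}$ ($q{\left(a,k \right)} = \frac{1}{13 + 45} = \frac{1}{58}$)
$G{\left(x,w \right)} = - \frac{2 w}{9} - \frac{x}{9}$ ($G{\left(x,w \right)} = - \frac{\left(x + w\right) + w}{9} = - \frac{\left(w + x\right) + w}{9} = - \frac{x + 2 w}{9} = - \frac{2 w}{9} - \frac{x}{9}$)
$q{\left(-37,C{\left(-2 \right)} \right)} G{\left(3,4 \right)} = \frac{\left(- \frac{2}{9}\right) 4 - \frac{1}{3}}{58} = \frac{- \frac{8}{9} - \frac{1}{3}}{58} = \frac{1}{58} \left(- \frac{11}{9}\right) = - \frac{11}{522}$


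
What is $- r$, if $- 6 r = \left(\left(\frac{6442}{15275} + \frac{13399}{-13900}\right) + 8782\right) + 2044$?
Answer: $\frac{30646510121}{16985800} \approx 1804.2$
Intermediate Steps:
$r = - \frac{30646510121}{16985800}$ ($r = - \frac{\left(\left(\frac{6442}{15275} + \frac{13399}{-13900}\right) + 8782\right) + 2044}{6} = - \frac{\left(\left(6442 \cdot \frac{1}{15275} + 13399 \left(- \frac{1}{13900}\right)\right) + 8782\right) + 2044}{6} = - \frac{\left(\left(\frac{6442}{15275} - \frac{13399}{13900}\right) + 8782\right) + 2044}{6} = - \frac{\left(- \frac{4605037}{8492900} + 8782\right) + 2044}{6} = - \frac{\frac{74580042763}{8492900} + 2044}{6} = \left(- \frac{1}{6}\right) \frac{91939530363}{8492900} = - \frac{30646510121}{16985800} \approx -1804.2$)
$- r = \left(-1\right) \left(- \frac{30646510121}{16985800}\right) = \frac{30646510121}{16985800}$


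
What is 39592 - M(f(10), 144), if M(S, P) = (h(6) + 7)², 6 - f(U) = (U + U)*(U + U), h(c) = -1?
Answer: 39556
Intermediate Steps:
f(U) = 6 - 4*U² (f(U) = 6 - (U + U)*(U + U) = 6 - 2*U*2*U = 6 - 4*U²)
M(S, P) = 36 (M(S, P) = (-1 + 7)² = 6² = 36)
39592 - M(f(10), 144) = 39592 - 1*36 = 39592 - 36 = 39556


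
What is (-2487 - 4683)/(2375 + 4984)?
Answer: -2390/2453 ≈ -0.97432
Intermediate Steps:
(-2487 - 4683)/(2375 + 4984) = -7170/7359 = -7170*1/7359 = -2390/2453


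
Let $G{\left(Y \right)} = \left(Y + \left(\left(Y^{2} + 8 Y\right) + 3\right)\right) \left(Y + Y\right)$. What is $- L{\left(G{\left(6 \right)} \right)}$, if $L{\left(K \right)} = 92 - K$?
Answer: $1024$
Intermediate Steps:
$G{\left(Y \right)} = 2 Y \left(3 + Y^{2} + 9 Y\right)$ ($G{\left(Y \right)} = \left(Y + \left(3 + Y^{2} + 8 Y\right)\right) 2 Y = \left(3 + Y^{2} + 9 Y\right) 2 Y = 2 Y \left(3 + Y^{2} + 9 Y\right)$)
$- L{\left(G{\left(6 \right)} \right)} = - (92 - 2 \cdot 6 \left(3 + 6^{2} + 9 \cdot 6\right)) = - (92 - 2 \cdot 6 \left(3 + 36 + 54\right)) = - (92 - 2 \cdot 6 \cdot 93) = - (92 - 1116) = \left(-1\right) \left(-1024\right) = 1024$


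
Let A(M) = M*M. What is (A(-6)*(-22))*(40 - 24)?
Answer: -12672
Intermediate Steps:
A(M) = M²
(A(-6)*(-22))*(40 - 24) = ((-6)²*(-22))*(40 - 24) = (36*(-22))*16 = -792*16 = -12672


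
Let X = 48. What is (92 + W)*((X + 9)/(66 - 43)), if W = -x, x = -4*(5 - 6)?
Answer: 5016/23 ≈ 218.09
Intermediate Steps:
x = 4 (x = -4*(-1) = 4)
W = -4 (W = -1*4 = -4)
(92 + W)*((X + 9)/(66 - 43)) = (92 - 4)*((48 + 9)/(66 - 43)) = 88*(57/23) = 5016/23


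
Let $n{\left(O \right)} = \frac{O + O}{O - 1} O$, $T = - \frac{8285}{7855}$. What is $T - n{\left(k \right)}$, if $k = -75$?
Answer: $\frac{8773909}{59698} \approx 146.97$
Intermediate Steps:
$T = - \frac{1657}{1571}$ ($T = \left(-8285\right) \frac{1}{7855} = - \frac{1657}{1571} \approx -1.0547$)
$n{\left(O \right)} = \frac{2 O^{2}}{-1 + O}$ ($n{\left(O \right)} = \frac{2 O}{-1 + O} O = \frac{2 O^{2}}{-1 + O}$)
$T - n{\left(k \right)} = - \frac{1657}{1571} - \frac{2 \left(-75\right)^{2}}{-1 - 75} = - \frac{1657}{1571} - 2 \cdot 5625 \frac{1}{-76} = - \frac{1657}{1571} - 2 \cdot 5625 \left(- \frac{1}{76}\right) = - \frac{1657}{1571} - - \frac{5625}{38} = - \frac{1657}{1571} + \frac{5625}{38} = \frac{8773909}{59698}$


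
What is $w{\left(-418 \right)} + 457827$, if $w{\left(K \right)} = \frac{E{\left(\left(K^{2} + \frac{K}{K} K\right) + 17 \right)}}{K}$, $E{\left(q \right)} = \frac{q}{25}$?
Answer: $\frac{4784117827}{10450} \approx 4.5781 \cdot 10^{5}$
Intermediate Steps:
$E{\left(q \right)} = \frac{q}{25}$ ($E{\left(q \right)} = q \frac{1}{25} = \frac{q}{25}$)
$w{\left(K \right)} = \frac{\frac{17}{25} + \frac{K}{25} + \frac{K^{2}}{25}}{K}$ ($w{\left(K \right)} = \frac{\frac{1}{25} \left(\left(K^{2} + \frac{K}{K} K\right) + 17\right)}{K} = \frac{\frac{1}{25} \left(\left(K^{2} + 1 K\right) + 17\right)}{K} = \frac{\frac{1}{25} \left(\left(K^{2} + K\right) + 17\right)}{K} = \frac{\frac{1}{25} \left(\left(K + K^{2}\right) + 17\right)}{K} = \frac{\frac{1}{25} \left(17 + K + K^{2}\right)}{K} = \frac{\frac{17}{25} + \frac{K}{25} + \frac{K^{2}}{25}}{K}$)
$w{\left(-418 \right)} + 457827 = \frac{17 - 418 + \left(-418\right)^{2}}{25 \left(-418\right)} + 457827 = \frac{1}{25} \left(- \frac{1}{418}\right) \left(17 - 418 + 174724\right) + 457827 = \frac{1}{25} \left(- \frac{1}{418}\right) 174323 + 457827 = - \frac{174323}{10450} + 457827 = \frac{4784117827}{10450}$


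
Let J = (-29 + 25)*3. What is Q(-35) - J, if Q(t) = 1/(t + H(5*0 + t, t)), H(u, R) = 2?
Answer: 395/33 ≈ 11.970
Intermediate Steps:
Q(t) = 1/(2 + t) (Q(t) = 1/(t + 2) = 1/(2 + t))
J = -12 (J = -4*3 = -12)
Q(-35) - J = 1/(2 - 35) - 1*(-12) = 1/(-33) + 12 = -1/33 + 12 = 395/33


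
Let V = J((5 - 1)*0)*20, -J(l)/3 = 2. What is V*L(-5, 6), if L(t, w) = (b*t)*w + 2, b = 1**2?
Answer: 3360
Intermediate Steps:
b = 1
J(l) = -6 (J(l) = -3*2 = -6)
V = -120 (V = -6*20 = -120)
L(t, w) = 2 + t*w (L(t, w) = (1*t)*w + 2 = t*w + 2 = 2 + t*w)
V*L(-5, 6) = -120*(2 - 5*6) = -120*(2 - 30) = -120*(-28) = 3360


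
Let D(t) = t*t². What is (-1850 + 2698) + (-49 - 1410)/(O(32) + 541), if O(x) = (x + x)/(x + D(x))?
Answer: 468743421/554527 ≈ 845.30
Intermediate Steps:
D(t) = t³
O(x) = 2*x/(x + x³) (O(x) = (x + x)/(x + x³) = (2*x)/(x + x³) = 2*x/(x + x³))
(-1850 + 2698) + (-49 - 1410)/(O(32) + 541) = (-1850 + 2698) + (-49 - 1410)/(2/(1 + 32²) + 541) = 848 - 1459/(2/(1 + 1024) + 541) = 848 - 1459/(2/1025 + 541) = 848 - 1459/554527/1025 = 848 - 1459*1025/554527 = 848 - 1495475/554527 = 468743421/554527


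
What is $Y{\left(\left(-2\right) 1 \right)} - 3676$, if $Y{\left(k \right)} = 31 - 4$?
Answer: $-3649$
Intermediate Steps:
$Y{\left(k \right)} = 27$ ($Y{\left(k \right)} = 31 - 4 = 27$)
$Y{\left(\left(-2\right) 1 \right)} - 3676 = 27 - 3676 = -3649$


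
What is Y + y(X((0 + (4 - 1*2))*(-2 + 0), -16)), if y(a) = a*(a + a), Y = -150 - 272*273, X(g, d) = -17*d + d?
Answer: 56666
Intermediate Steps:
X(g, d) = -16*d
Y = -74406 (Y = -150 - 74256 = -74406)
y(a) = 2*a² (y(a) = a*(2*a) = 2*a²)
Y + y(X((0 + (4 - 1*2))*(-2 + 0), -16)) = -74406 + 2*(-16*(-16))² = -74406 + 2*256² = -74406 + 2*65536 = -74406 + 131072 = 56666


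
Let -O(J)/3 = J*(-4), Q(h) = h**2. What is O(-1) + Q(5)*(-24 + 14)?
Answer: -262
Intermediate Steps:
O(J) = 12*J (O(J) = -3*J*(-4) = -(-12)*J = 12*J)
O(-1) + Q(5)*(-24 + 14) = 12*(-1) + 5**2*(-24 + 14) = -12 + 25*(-10) = -12 - 250 = -262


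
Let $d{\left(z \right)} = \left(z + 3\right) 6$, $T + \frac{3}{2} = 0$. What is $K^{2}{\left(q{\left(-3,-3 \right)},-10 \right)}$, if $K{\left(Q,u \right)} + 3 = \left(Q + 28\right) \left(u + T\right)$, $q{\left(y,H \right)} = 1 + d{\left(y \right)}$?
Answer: $\frac{452929}{4} \approx 1.1323 \cdot 10^{5}$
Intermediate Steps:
$T = - \frac{3}{2}$ ($T = - \frac{3}{2} + 0 = - \frac{3}{2} \approx -1.5$)
$d{\left(z \right)} = 18 + 6 z$ ($d{\left(z \right)} = \left(3 + z\right) 6 = 18 + 6 z$)
$q{\left(y,H \right)} = 19 + 6 y$ ($q{\left(y,H \right)} = 1 + \left(18 + 6 y\right) = 19 + 6 y$)
$K{\left(Q,u \right)} = -3 + \left(28 + Q\right) \left(- \frac{3}{2} + u\right)$ ($K{\left(Q,u \right)} = -3 + \left(Q + 28\right) \left(u - \frac{3}{2}\right) = -3 + \left(28 + Q\right) \left(- \frac{3}{2} + u\right)$)
$K^{2}{\left(q{\left(-3,-3 \right)},-10 \right)} = \left(-45 + 28 \left(-10\right) - \frac{3 \left(19 + 6 \left(-3\right)\right)}{2} + \left(19 + 6 \left(-3\right)\right) \left(-10\right)\right)^{2} = \left(-45 - 280 - \frac{3 \left(19 - 18\right)}{2} + \left(19 - 18\right) \left(-10\right)\right)^{2} = \left(-45 - 280 - \frac{3}{2} + 1 \left(-10\right)\right)^{2} = \left(-45 - 280 - \frac{3}{2} - 10\right)^{2} = \left(- \frac{673}{2}\right)^{2} = \frac{452929}{4}$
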